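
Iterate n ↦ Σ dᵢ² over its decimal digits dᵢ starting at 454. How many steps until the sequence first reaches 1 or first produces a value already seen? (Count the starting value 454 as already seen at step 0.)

454 → 4² + 5² + 4² = 16 + 25 + 16 = 57
57 → 5² + 7² = 25 + 49 = 74
74 → 7² + 4² = 49 + 16 = 65
65 → 6² + 5² = 36 + 25 = 61
61 → 6² + 1² = 36 + 1 = 37
37 → 3² + 7² = 9 + 49 = 58
58 → 5² + 8² = 25 + 64 = 89
89 → 8² + 9² = 64 + 81 = 145
145 → 1² + 4² + 5² = 1 + 16 + 25 = 42
42 → 4² + 2² = 16 + 4 = 20
20 → 2² + 0² = 4 + 0 = 4
4 → 4² = 16
16 → 1² + 6² = 1 + 36 = 37  — 37 repeats.
That took 13 steps.

13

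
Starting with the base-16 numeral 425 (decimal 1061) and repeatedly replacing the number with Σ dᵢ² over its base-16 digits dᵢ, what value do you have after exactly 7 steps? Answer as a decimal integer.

1061 = (4,2,5)_16 → 4² + 2² + 5² = 16 + 4 + 25 = 45
45 = (2,13)_16 → 2² + 13² = 4 + 169 = 173
173 = (10,13)_16 → 10² + 13² = 100 + 169 = 269
269 = (1,0,13)_16 → 1² + 0² + 13² = 1 + 0 + 169 = 170
170 = (10,10)_16 → 10² + 10² = 100 + 100 = 200
200 = (12,8)_16 → 12² + 8² = 144 + 64 = 208
208 = (13,0)_16 → 13² + 0² = 169 + 0 = 169

169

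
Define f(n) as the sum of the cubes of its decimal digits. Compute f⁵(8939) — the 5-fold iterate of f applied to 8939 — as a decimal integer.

8939 → 8³ + 9³ + 3³ + 9³ = 512 + 729 + 27 + 729 = 1997
1997 → 1³ + 9³ + 9³ + 7³ = 1 + 729 + 729 + 343 = 1802
1802 → 1³ + 8³ + 0³ + 2³ = 1 + 512 + 0 + 8 = 521
521 → 5³ + 2³ + 1³ = 125 + 8 + 1 = 134
134 → 1³ + 3³ + 4³ = 1 + 27 + 64 = 92

92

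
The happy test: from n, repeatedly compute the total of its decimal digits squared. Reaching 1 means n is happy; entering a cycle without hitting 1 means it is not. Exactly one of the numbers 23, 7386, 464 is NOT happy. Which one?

7386

23: 23 → 13 → 10 → 1  — reaches 1 (happy)
7386: 7386 → 158 → 90 → 81 → 65 → 61 → 37 → 58 → 89 → 145 → 42 → 20 → 4 → 16 → 37  — repeats 37 (not happy)
464: 464 → 68 → 100 → 1  — reaches 1 (happy)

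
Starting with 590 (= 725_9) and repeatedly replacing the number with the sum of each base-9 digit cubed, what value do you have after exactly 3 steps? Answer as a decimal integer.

590 = (7,2,5)_9 → 7³ + 2³ + 5³ = 476
476 = (5,7,8)_9 → 5³ + 7³ + 8³ = 980
980 = (1,3,0,8)_9 → 1³ + 3³ + 0³ + 8³ = 540

540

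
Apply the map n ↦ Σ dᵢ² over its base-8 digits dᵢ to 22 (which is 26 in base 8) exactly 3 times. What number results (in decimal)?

22 = (2,6)_8 → 2² + 6² = 4 + 36 = 40
40 = (5,0)_8 → 5² + 0² = 25 + 0 = 25
25 = (3,1)_8 → 3² + 1² = 9 + 1 = 10

10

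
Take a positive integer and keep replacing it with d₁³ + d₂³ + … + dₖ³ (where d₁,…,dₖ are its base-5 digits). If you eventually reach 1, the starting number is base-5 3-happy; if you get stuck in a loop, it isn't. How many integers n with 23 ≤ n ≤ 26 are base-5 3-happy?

1

23: 23 → 91 → 55 → 9 → 65 → 35 → 9  (repeats 9)
24: 24 → 128 → 28 → 28  (repeats 28)
25: 25 → 1  (reaches 1)
26: 26 → 2 → 8 → 28 → 28  (repeats 28)
base-5 3-happy: 25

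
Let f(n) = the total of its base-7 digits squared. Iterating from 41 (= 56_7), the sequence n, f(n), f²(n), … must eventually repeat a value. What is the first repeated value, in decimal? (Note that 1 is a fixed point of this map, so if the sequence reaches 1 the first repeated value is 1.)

41 = (5,6)_7 → 5² + 6² = 61
61 = (1,1,5)_7 → 1² + 1² + 5² = 27
27 = (3,6)_7 → 3² + 6² = 45
45 = (6,3)_7 → 6² + 3² = 45  — 45 already appeared earlier.

45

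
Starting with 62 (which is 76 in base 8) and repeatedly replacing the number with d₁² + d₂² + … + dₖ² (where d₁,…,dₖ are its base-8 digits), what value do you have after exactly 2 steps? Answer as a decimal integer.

62 = (7,6)_8 → 7² + 6² = 85
85 = (1,2,5)_8 → 1² + 2² + 5² = 30

30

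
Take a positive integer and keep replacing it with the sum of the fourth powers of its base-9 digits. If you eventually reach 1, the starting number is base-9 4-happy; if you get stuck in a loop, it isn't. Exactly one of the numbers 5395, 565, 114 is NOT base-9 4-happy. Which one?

5395: 5395 → 3363 → 2433 → 243 → 81 → 1  — reaches 1 (base-9 4-happy)
565: 565 → 7793 → 5395 → 3363 → 2433 → 243 → 81 → 1  — reaches 1 (base-9 4-happy)
114: 114 → 1378 → 4098 → 1956 → 1394 → 8194 → 290 → 722 → 8208 → 114  — repeats 114 (not base-9 4-happy)

114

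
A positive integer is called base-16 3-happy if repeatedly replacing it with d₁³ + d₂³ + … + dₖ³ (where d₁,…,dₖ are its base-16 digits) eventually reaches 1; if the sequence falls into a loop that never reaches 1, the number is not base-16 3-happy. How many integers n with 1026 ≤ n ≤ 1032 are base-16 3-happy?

1026: 1026 → 72 → 576 → 72  (repeats 72)
1027: 1027 → 91 → 1456 → 1456  (repeats 1456)
1028: 1028 → 128 → 512 → 8 → 512  (repeats 512)
1029: 1029 → 189 → 3528 → 4437 → 252 → 5103 → 6147 → 540 → 1737 → 2673 → 1344 → 189  (repeats 189)
1030: 1030 → 280 → 514 → 16 → 1  (reaches 1)
1031: 1031 → 407 → 1073 → 92 → 1853 → 2567 → 1343 → 3527 → 4268 → 2729 → 2729  (repeats 2729)
1032: 1032 → 576 → 72 → 576  (repeats 576)
base-16 3-happy: 1030

1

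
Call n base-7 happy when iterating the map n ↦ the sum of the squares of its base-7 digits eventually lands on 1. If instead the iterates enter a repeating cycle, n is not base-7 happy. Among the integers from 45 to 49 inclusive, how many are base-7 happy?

45: 45 → 45  (repeats 45)
46: 46 → 52 → 10 → 10  (repeats 10)
47: 47 → 61 → 27 → 45 → 45  (repeats 45)
48: 48 → 72 → 14 → 4 → 16 → 8 → 2 → 4  (repeats 4)
49: 49 → 1  (reaches 1)
base-7 happy: 49

1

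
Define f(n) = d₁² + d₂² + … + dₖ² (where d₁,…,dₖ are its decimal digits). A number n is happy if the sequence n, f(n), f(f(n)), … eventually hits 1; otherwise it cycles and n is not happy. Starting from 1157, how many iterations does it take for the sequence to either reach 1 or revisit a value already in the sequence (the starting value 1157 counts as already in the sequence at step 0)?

11

1157 → 76
76 → 85
85 → 89
89 → 145
145 → 42
42 → 20
20 → 4
4 → 16
16 → 37
37 → 58
58 → 89  — 89 repeats.
That took 11 steps.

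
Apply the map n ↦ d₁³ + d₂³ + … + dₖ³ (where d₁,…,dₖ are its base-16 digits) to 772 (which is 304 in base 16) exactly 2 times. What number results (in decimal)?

1456

772 = (3,0,4)_16 → 3³ + 0³ + 4³ = 91
91 = (5,11)_16 → 5³ + 11³ = 1456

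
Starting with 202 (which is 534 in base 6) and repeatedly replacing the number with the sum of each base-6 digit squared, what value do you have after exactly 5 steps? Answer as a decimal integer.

29

202 = (5,3,4)_6 → 5² + 3² + 4² = 50
50 = (1,2,2)_6 → 1² + 2² + 2² = 9
9 = (1,3)_6 → 1² + 3² = 10
10 = (1,4)_6 → 1² + 4² = 17
17 = (2,5)_6 → 2² + 5² = 29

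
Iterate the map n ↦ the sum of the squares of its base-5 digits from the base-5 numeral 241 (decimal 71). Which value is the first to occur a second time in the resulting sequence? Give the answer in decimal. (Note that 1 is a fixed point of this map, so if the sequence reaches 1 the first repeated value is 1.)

13

71 = (2,4,1)_5 → 2² + 4² + 1² = 21
21 = (4,1)_5 → 4² + 1² = 17
17 = (3,2)_5 → 3² + 2² = 13
13 = (2,3)_5 → 2² + 3² = 13  — 13 already appeared earlier.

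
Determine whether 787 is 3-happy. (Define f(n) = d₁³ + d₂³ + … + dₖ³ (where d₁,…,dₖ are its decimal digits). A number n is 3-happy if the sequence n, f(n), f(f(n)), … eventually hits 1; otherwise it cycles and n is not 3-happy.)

787 → 7³ + 8³ + 7³ = 343 + 512 + 343 = 1198
1198 → 1³ + 1³ + 9³ + 8³ = 1 + 1 + 729 + 512 = 1243
1243 → 1³ + 2³ + 4³ + 3³ = 1 + 8 + 64 + 27 = 100
100 → 1³ + 0³ + 0³ = 1 + 0 + 0 = 1  — reached 1.

3-happy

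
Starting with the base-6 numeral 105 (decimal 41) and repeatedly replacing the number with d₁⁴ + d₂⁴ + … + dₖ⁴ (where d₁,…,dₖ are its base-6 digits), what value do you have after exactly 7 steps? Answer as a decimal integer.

41 = (1,0,5)_6 → 1⁴ + 0⁴ + 5⁴ = 1 + 0 + 625 = 626
626 = (2,5,2,2)_6 → 2⁴ + 5⁴ + 2⁴ + 2⁴ = 16 + 625 + 16 + 16 = 673
673 = (3,0,4,1)_6 → 3⁴ + 0⁴ + 4⁴ + 1⁴ = 81 + 0 + 256 + 1 = 338
338 = (1,3,2,2)_6 → 1⁴ + 3⁴ + 2⁴ + 2⁴ = 1 + 81 + 16 + 16 = 114
114 = (3,1,0)_6 → 3⁴ + 1⁴ + 0⁴ = 81 + 1 + 0 = 82
82 = (2,1,4)_6 → 2⁴ + 1⁴ + 4⁴ = 16 + 1 + 256 = 273
273 = (1,1,3,3)_6 → 1⁴ + 1⁴ + 3⁴ + 3⁴ = 1 + 1 + 81 + 81 = 164

164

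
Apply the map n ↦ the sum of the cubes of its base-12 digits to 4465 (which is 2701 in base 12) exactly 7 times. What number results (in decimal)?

4465 = (2,7,0,1)_12 → 2³ + 7³ + 0³ + 1³ = 352
352 = (2,5,4)_12 → 2³ + 5³ + 4³ = 197
197 = (1,4,5)_12 → 1³ + 4³ + 5³ = 190
190 = (1,3,10)_12 → 1³ + 3³ + 10³ = 1028
1028 = (7,1,8)_12 → 7³ + 1³ + 8³ = 856
856 = (5,11,4)_12 → 5³ + 11³ + 4³ = 1520
1520 = (10,6,8)_12 → 10³ + 6³ + 8³ = 1728

1728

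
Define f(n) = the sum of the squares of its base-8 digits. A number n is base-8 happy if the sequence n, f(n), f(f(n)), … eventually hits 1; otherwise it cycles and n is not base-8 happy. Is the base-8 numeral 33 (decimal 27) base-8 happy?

27 = (3,3)_8 → 3² + 3² = 9 + 9 = 18
18 = (2,2)_8 → 2² + 2² = 4 + 4 = 8
8 = (1,0)_8 → 1² + 0² = 1 + 0 = 1  — reached 1.

base-8 happy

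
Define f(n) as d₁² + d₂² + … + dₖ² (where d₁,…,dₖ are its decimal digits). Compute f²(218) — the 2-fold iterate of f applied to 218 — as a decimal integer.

218 → 2² + 1² + 8² = 4 + 1 + 64 = 69
69 → 6² + 9² = 36 + 81 = 117

117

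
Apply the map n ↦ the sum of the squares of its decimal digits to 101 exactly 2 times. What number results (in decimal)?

101 → 1² + 0² + 1² = 1 + 0 + 1 = 2
2 → 2² = 4

4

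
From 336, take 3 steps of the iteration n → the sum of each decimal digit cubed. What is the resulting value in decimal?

336 → 3³ + 3³ + 6³ = 27 + 27 + 216 = 270
270 → 2³ + 7³ + 0³ = 8 + 343 + 0 = 351
351 → 3³ + 5³ + 1³ = 27 + 125 + 1 = 153

153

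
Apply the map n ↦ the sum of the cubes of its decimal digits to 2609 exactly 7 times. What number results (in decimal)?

713

2609 → 953
953 → 881
881 → 1025
1025 → 134
134 → 92
92 → 737
737 → 713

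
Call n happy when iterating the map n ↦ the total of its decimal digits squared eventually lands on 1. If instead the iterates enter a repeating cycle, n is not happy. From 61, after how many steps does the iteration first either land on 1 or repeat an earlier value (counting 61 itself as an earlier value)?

61 → 6² + 1² = 36 + 1 = 37
37 → 3² + 7² = 9 + 49 = 58
58 → 5² + 8² = 25 + 64 = 89
89 → 8² + 9² = 64 + 81 = 145
145 → 1² + 4² + 5² = 1 + 16 + 25 = 42
42 → 4² + 2² = 16 + 4 = 20
20 → 2² + 0² = 4 + 0 = 4
4 → 4² = 16
16 → 1² + 6² = 1 + 36 = 37  — 37 repeats.
That took 9 steps.

9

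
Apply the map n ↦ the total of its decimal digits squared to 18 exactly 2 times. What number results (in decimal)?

61

18 → 1² + 8² = 1 + 64 = 65
65 → 6² + 5² = 36 + 25 = 61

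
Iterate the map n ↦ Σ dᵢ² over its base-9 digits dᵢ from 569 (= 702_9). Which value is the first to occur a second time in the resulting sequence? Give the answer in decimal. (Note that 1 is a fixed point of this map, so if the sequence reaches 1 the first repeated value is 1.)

569 = (7,0,2)_9 → 53
53 = (5,8)_9 → 89
89 = (1,0,8)_9 → 65
65 = (7,2)_9 → 53  — 53 already appeared earlier.

53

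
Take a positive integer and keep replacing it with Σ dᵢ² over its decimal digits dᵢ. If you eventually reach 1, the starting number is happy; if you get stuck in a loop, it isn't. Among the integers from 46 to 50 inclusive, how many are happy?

46: 46 → 52 → 29 → 85 → 89 → 145 → 42 → 20 → 4 → 16 → 37 → 58 → 89  (repeats 89)
47: 47 → 65 → 61 → 37 → 58 → 89 → 145 → 42 → 20 → 4 → 16 → 37  (repeats 37)
48: 48 → 80 → 64 → 52 → 29 → 85 → 89 → 145 → 42 → 20 → 4 → 16 → 37 → 58 → 89  (repeats 89)
49: 49 → 97 → 130 → 10 → 1  (reaches 1)
50: 50 → 25 → 29 → 85 → 89 → 145 → 42 → 20 → 4 → 16 → 37 → 58 → 89  (repeats 89)
happy: 49

1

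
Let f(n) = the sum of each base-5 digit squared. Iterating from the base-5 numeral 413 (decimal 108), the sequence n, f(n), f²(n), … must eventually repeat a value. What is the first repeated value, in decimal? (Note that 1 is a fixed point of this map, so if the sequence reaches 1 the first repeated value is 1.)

4

108 = (4,1,3)_5 → 4² + 1² + 3² = 26
26 = (1,0,1)_5 → 1² + 0² + 1² = 2
2 = (2)_5 → 2² = 4
4 = (4)_5 → 4² = 16
16 = (3,1)_5 → 3² + 1² = 10
10 = (2,0)_5 → 2² + 0² = 4  — 4 already appeared earlier.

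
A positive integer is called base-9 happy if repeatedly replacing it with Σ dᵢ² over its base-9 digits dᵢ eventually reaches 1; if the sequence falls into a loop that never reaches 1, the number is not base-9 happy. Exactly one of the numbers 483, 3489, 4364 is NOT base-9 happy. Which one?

483: 483 → 125 → 81 → 1  — reaches 1 (base-9 happy)
3489: 3489 → 101 → 9 → 1  — reaches 1 (base-9 happy)
4364: 4364 → 202 → 36 → 16 → 50 → 50  — repeats 50 (not base-9 happy)

4364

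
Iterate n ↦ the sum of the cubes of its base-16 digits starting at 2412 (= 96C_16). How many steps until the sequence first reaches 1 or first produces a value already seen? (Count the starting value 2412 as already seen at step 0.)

11

2412 = (9,6,12)_16 → 9³ + 6³ + 12³ = 2673
2673 = (10,7,1)_16 → 10³ + 7³ + 1³ = 1344
1344 = (5,4,0)_16 → 5³ + 4³ + 0³ = 189
189 = (11,13)_16 → 11³ + 13³ = 3528
3528 = (13,12,8)_16 → 13³ + 12³ + 8³ = 4437
4437 = (1,1,5,5)_16 → 1³ + 1³ + 5³ + 5³ = 252
252 = (15,12)_16 → 15³ + 12³ = 5103
5103 = (1,3,14,15)_16 → 1³ + 3³ + 14³ + 15³ = 6147
6147 = (1,8,0,3)_16 → 1³ + 8³ + 0³ + 3³ = 540
540 = (2,1,12)_16 → 2³ + 1³ + 12³ = 1737
1737 = (6,12,9)_16 → 6³ + 12³ + 9³ = 2673  — 2673 repeats.
That took 11 steps.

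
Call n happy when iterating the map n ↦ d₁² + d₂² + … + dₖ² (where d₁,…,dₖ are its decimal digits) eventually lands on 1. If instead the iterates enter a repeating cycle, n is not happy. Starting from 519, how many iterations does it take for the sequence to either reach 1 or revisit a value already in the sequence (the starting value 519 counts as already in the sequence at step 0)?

14

519 → 5² + 1² + 9² = 107
107 → 1² + 0² + 7² = 50
50 → 5² + 0² = 25
25 → 2² + 5² = 29
29 → 2² + 9² = 85
85 → 8² + 5² = 89
89 → 8² + 9² = 145
145 → 1² + 4² + 5² = 42
42 → 4² + 2² = 20
20 → 2² + 0² = 4
4 → 4² = 16
16 → 1² + 6² = 37
37 → 3² + 7² = 58
58 → 5² + 8² = 89  — 89 repeats.
That took 14 steps.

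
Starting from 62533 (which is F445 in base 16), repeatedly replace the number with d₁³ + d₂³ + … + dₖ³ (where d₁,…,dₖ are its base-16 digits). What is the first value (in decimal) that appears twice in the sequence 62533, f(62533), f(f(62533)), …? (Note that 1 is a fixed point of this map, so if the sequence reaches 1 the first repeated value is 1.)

62533 = (15,4,4,5)_16 → 3628
3628 = (14,2,12)_16 → 4480
4480 = (1,1,8,0)_16 → 514
514 = (2,0,2)_16 → 16
16 = (1,0)_16 → 1  — reached the fixed point 1.
1 → 1, so 1 is the first repeated value.

1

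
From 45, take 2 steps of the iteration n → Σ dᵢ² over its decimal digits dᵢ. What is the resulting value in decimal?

45 → 4² + 5² = 16 + 25 = 41
41 → 4² + 1² = 16 + 1 = 17

17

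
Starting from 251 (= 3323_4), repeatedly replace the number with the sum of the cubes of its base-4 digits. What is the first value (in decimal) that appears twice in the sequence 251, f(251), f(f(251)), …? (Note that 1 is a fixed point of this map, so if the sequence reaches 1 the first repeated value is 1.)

251 = (3,3,2,3)_4 → 3³ + 3³ + 2³ + 3³ = 27 + 27 + 8 + 27 = 89
89 = (1,1,2,1)_4 → 1³ + 1³ + 2³ + 1³ = 1 + 1 + 8 + 1 = 11
11 = (2,3)_4 → 2³ + 3³ = 8 + 27 = 35
35 = (2,0,3)_4 → 2³ + 0³ + 3³ = 8 + 0 + 27 = 35  — 35 already appeared earlier.

35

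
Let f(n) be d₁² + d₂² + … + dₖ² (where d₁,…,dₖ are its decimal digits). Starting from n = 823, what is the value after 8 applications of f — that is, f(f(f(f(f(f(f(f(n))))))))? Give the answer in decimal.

37

823 → 8² + 2² + 3² = 64 + 4 + 9 = 77
77 → 7² + 7² = 49 + 49 = 98
98 → 9² + 8² = 81 + 64 = 145
145 → 1² + 4² + 5² = 1 + 16 + 25 = 42
42 → 4² + 2² = 16 + 4 = 20
20 → 2² + 0² = 4 + 0 = 4
4 → 4² = 16
16 → 1² + 6² = 1 + 36 = 37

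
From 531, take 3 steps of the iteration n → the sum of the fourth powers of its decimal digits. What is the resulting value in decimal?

4368

531 → 5⁴ + 3⁴ + 1⁴ = 707
707 → 7⁴ + 0⁴ + 7⁴ = 4802
4802 → 4⁴ + 8⁴ + 0⁴ + 2⁴ = 4368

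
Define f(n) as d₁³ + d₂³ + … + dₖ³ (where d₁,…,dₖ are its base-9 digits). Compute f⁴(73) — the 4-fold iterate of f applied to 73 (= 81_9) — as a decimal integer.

27

73 = (8,1)_9 → 8³ + 1³ = 513
513 = (6,3,0)_9 → 6³ + 3³ + 0³ = 243
243 = (3,0,0)_9 → 3³ + 0³ + 0³ = 27
27 = (3,0)_9 → 3³ + 0³ = 27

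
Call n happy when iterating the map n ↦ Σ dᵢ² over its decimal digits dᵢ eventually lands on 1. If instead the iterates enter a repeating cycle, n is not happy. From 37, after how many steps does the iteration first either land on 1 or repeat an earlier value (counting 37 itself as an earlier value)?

8

37 → 3² + 7² = 9 + 49 = 58
58 → 5² + 8² = 25 + 64 = 89
89 → 8² + 9² = 64 + 81 = 145
145 → 1² + 4² + 5² = 1 + 16 + 25 = 42
42 → 4² + 2² = 16 + 4 = 20
20 → 2² + 0² = 4 + 0 = 4
4 → 4² = 16
16 → 1² + 6² = 1 + 36 = 37  — 37 repeats.
That took 8 steps.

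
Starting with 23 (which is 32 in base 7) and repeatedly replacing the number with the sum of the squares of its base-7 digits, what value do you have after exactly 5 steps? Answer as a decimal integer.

23 = (3,2)_7 → 13
13 = (1,6)_7 → 37
37 = (5,2)_7 → 29
29 = (4,1)_7 → 17
17 = (2,3)_7 → 13

13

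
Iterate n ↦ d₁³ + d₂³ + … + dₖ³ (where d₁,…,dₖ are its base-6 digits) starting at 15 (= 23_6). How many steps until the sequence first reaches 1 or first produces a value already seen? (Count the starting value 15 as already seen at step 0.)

15 = (2,3)_6 → 2³ + 3³ = 35
35 = (5,5)_6 → 5³ + 5³ = 250
250 = (1,0,5,4)_6 → 1³ + 0³ + 5³ + 4³ = 190
190 = (5,1,4)_6 → 5³ + 1³ + 4³ = 190  — 190 repeats.
That took 4 steps.

4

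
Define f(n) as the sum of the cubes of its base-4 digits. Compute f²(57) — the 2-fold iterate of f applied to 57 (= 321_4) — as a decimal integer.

9

57 = (3,2,1)_4 → 3³ + 2³ + 1³ = 27 + 8 + 1 = 36
36 = (2,1,0)_4 → 2³ + 1³ + 0³ = 8 + 1 + 0 = 9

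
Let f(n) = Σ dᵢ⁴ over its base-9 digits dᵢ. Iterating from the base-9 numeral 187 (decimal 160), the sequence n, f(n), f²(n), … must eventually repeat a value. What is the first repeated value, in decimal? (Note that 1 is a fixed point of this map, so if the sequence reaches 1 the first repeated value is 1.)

8208

160 = (1,8,7)_9 → 1⁴ + 8⁴ + 7⁴ = 6498
6498 = (8,8,2,0)_9 → 8⁴ + 8⁴ + 2⁴ + 0⁴ = 8208
8208 = (1,2,2,3,0)_9 → 1⁴ + 2⁴ + 2⁴ + 3⁴ + 0⁴ = 114
114 = (1,3,6)_9 → 1⁴ + 3⁴ + 6⁴ = 1378
1378 = (1,8,0,1)_9 → 1⁴ + 8⁴ + 0⁴ + 1⁴ = 4098
4098 = (5,5,5,3)_9 → 5⁴ + 5⁴ + 5⁴ + 3⁴ = 1956
1956 = (2,6,1,3)_9 → 2⁴ + 6⁴ + 1⁴ + 3⁴ = 1394
1394 = (1,8,1,8)_9 → 1⁴ + 8⁴ + 1⁴ + 8⁴ = 8194
8194 = (1,2,2,1,4)_9 → 1⁴ + 2⁴ + 2⁴ + 1⁴ + 4⁴ = 290
290 = (3,5,2)_9 → 3⁴ + 5⁴ + 2⁴ = 722
722 = (8,8,2)_9 → 8⁴ + 8⁴ + 2⁴ = 8208  — 8208 already appeared earlier.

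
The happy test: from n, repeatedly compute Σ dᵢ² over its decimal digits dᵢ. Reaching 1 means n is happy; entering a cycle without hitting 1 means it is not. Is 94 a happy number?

happy

94 → 9² + 4² = 97
97 → 9² + 7² = 130
130 → 1² + 3² + 0² = 10
10 → 1² + 0² = 1  — reached 1.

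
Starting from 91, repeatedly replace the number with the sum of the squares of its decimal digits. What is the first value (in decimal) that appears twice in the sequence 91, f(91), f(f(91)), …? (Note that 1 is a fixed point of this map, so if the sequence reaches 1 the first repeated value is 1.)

1

91 → 9² + 1² = 82
82 → 8² + 2² = 68
68 → 6² + 8² = 100
100 → 1² + 0² + 0² = 1  — reached the fixed point 1.
1 → 1, so 1 is the first repeated value.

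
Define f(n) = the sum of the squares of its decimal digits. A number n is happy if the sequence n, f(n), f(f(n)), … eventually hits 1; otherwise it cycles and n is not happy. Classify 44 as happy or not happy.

happy

44 → 32
32 → 13
13 → 10
10 → 1  — reached 1.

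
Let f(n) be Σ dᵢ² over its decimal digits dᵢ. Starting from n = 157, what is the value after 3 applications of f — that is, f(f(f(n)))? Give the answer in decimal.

157 → 1² + 5² + 7² = 1 + 25 + 49 = 75
75 → 7² + 5² = 49 + 25 = 74
74 → 7² + 4² = 49 + 16 = 65

65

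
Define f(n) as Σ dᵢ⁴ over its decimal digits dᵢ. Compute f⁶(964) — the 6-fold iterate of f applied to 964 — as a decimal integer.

4338

964 → 9⁴ + 6⁴ + 4⁴ = 6561 + 1296 + 256 = 8113
8113 → 8⁴ + 1⁴ + 1⁴ + 3⁴ = 4096 + 1 + 1 + 81 = 4179
4179 → 4⁴ + 1⁴ + 7⁴ + 9⁴ = 256 + 1 + 2401 + 6561 = 9219
9219 → 9⁴ + 2⁴ + 1⁴ + 9⁴ = 6561 + 16 + 1 + 6561 = 13139
13139 → 1⁴ + 3⁴ + 1⁴ + 3⁴ + 9⁴ = 1 + 81 + 1 + 81 + 6561 = 6725
6725 → 6⁴ + 7⁴ + 2⁴ + 5⁴ = 1296 + 2401 + 16 + 625 = 4338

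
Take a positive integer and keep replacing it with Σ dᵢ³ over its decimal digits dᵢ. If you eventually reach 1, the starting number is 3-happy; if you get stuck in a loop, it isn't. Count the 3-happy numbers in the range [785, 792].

785: 785 → 980 → 1241 → 74 → 407 → 407  — not 3-happy
786: 786 → 1071 → 345 → 216 → 225 → 141 → 66 → 432 → 99 → 1458 → 702 → 351 → 153 → 153  — not 3-happy
787: 787 → 1198 → 1243 → 100 → 1  — 3-happy
788: 788 → 1367 → 587 → 980 → 1241 → 74 → 407 → 407  — not 3-happy
789: 789 → 1584 → 702 → 351 → 153 → 153  — not 3-happy
790: 790 → 1072 → 352 → 160 → 217 → 352  — not 3-happy
791: 791 → 1073 → 371 → 371  — not 3-happy
792: 792 → 1080 → 513 → 153 → 153  — not 3-happy
3-happy: 787

1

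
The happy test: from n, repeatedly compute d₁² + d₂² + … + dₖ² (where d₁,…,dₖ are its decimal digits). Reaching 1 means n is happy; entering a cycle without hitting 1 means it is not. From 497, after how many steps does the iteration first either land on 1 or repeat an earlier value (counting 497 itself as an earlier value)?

15

497 → 4² + 9² + 7² = 16 + 81 + 49 = 146
146 → 1² + 4² + 6² = 1 + 16 + 36 = 53
53 → 5² + 3² = 25 + 9 = 34
34 → 3² + 4² = 9 + 16 = 25
25 → 2² + 5² = 4 + 25 = 29
29 → 2² + 9² = 4 + 81 = 85
85 → 8² + 5² = 64 + 25 = 89
89 → 8² + 9² = 64 + 81 = 145
145 → 1² + 4² + 5² = 1 + 16 + 25 = 42
42 → 4² + 2² = 16 + 4 = 20
20 → 2² + 0² = 4 + 0 = 4
4 → 4² = 16
16 → 1² + 6² = 1 + 36 = 37
37 → 3² + 7² = 9 + 49 = 58
58 → 5² + 8² = 25 + 64 = 89  — 89 repeats.
That took 15 steps.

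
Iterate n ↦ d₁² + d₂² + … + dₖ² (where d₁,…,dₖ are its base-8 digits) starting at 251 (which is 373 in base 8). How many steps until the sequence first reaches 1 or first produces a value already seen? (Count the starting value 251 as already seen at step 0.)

5

251 = (3,7,3)_8 → 3² + 7² + 3² = 67
67 = (1,0,3)_8 → 1² + 0² + 3² = 10
10 = (1,2)_8 → 1² + 2² = 5
5 = (5)_8 → 5² = 25
25 = (3,1)_8 → 3² + 1² = 10  — 10 repeats.
That took 5 steps.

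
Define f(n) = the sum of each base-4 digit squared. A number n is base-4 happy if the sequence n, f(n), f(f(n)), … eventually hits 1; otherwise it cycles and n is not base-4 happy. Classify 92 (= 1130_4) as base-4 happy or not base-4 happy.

92 = (1,1,3,0)_4 → 11
11 = (2,3)_4 → 13
13 = (3,1)_4 → 10
10 = (2,2)_4 → 8
8 = (2,0)_4 → 4
4 = (1,0)_4 → 1  — reached 1.

base-4 happy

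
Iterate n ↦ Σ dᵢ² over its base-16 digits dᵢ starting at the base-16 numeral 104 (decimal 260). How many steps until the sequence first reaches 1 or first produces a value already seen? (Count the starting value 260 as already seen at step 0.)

260 = (1,0,4)_16 → 1² + 0² + 4² = 17
17 = (1,1)_16 → 1² + 1² = 2
2 = (2)_16 → 2² = 4
4 = (4)_16 → 4² = 16
16 = (1,0)_16 → 1² + 0² = 1  — reached 1.
That took 5 steps.

5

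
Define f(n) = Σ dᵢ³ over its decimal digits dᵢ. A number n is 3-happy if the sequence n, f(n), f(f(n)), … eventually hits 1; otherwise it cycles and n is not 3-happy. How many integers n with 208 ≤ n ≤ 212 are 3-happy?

208: 208 → 520 → 133 → 55 → 250 → 133  — not 3-happy
209: 209 → 737 → 713 → 371 → 371  — not 3-happy
210: 210 → 9 → 729 → 1080 → 513 → 153 → 153  — not 3-happy
211: 211 → 10 → 1  — 3-happy
212: 212 → 17 → 344 → 155 → 251 → 134 → 92 → 737 → 713 → 371 → 371  — not 3-happy
3-happy: 211

1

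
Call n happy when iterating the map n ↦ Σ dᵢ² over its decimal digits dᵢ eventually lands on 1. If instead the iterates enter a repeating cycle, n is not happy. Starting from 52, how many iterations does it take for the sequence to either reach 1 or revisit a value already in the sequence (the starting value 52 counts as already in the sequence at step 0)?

52 → 29
29 → 85
85 → 89
89 → 145
145 → 42
42 → 20
20 → 4
4 → 16
16 → 37
37 → 58
58 → 89  — 89 repeats.
That took 11 steps.

11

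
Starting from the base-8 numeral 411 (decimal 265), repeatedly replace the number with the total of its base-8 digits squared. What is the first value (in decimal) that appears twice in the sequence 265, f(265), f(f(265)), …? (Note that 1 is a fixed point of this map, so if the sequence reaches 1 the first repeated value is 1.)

265 = (4,1,1)_8 → 18
18 = (2,2)_8 → 8
8 = (1,0)_8 → 1  — reached the fixed point 1.
1 → 1, so 1 is the first repeated value.

1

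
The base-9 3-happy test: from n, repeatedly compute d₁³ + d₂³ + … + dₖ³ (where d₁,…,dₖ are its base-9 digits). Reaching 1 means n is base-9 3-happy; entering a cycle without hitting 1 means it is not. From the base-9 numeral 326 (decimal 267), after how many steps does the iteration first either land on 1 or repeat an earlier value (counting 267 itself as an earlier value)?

267 = (3,2,6)_9 → 251
251 = (3,0,8)_9 → 539
539 = (6,5,8)_9 → 853
853 = (1,1,4,7)_9 → 409
409 = (5,0,4)_9 → 189
189 = (2,3,0)_9 → 35
35 = (3,8)_9 → 539  — 539 repeats.
That took 7 steps.

7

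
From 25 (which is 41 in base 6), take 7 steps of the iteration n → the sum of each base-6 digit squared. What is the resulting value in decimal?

25 = (4,1)_6 → 4² + 1² = 16 + 1 = 17
17 = (2,5)_6 → 2² + 5² = 4 + 25 = 29
29 = (4,5)_6 → 4² + 5² = 16 + 25 = 41
41 = (1,0,5)_6 → 1² + 0² + 5² = 1 + 0 + 25 = 26
26 = (4,2)_6 → 4² + 2² = 16 + 4 = 20
20 = (3,2)_6 → 3² + 2² = 9 + 4 = 13
13 = (2,1)_6 → 2² + 1² = 4 + 1 = 5

5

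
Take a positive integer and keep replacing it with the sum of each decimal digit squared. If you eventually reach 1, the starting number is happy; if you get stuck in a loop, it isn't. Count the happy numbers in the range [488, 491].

1

488: 488 → 144 → 33 → 18 → 65 → 61 → 37 → 58 → 89 → 145 → 42 → 20 → 4 → 16 → 37  (repeats 37)
489: 489 → 161 → 38 → 73 → 58 → 89 → 145 → 42 → 20 → 4 → 16 → 37 → 58  (repeats 58)
490: 490 → 97 → 130 → 10 → 1  (reaches 1)
491: 491 → 98 → 145 → 42 → 20 → 4 → 16 → 37 → 58 → 89 → 145  (repeats 145)
happy: 490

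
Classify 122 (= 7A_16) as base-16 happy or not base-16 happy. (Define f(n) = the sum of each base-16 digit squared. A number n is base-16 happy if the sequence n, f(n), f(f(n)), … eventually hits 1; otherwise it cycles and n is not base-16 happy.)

122 = (7,10)_16 → 7² + 10² = 149
149 = (9,5)_16 → 9² + 5² = 106
106 = (6,10)_16 → 6² + 10² = 136
136 = (8,8)_16 → 8² + 8² = 128
128 = (8,0)_16 → 8² + 0² = 64
64 = (4,0)_16 → 4² + 0² = 16
16 = (1,0)_16 → 1² + 0² = 1  — reached 1.

base-16 happy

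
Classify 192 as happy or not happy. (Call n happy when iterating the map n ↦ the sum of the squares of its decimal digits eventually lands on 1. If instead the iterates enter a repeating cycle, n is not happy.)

happy

192 → 1² + 9² + 2² = 86
86 → 8² + 6² = 100
100 → 1² + 0² + 0² = 1  — reached 1.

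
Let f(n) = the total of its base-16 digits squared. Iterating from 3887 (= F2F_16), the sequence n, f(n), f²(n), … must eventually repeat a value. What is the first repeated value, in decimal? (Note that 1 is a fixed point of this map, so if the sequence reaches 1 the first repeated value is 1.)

3887 = (15,2,15)_16 → 15² + 2² + 15² = 454
454 = (1,12,6)_16 → 1² + 12² + 6² = 181
181 = (11,5)_16 → 11² + 5² = 146
146 = (9,2)_16 → 9² + 2² = 85
85 = (5,5)_16 → 5² + 5² = 50
50 = (3,2)_16 → 3² + 2² = 13
13 = (13)_16 → 13² = 169
169 = (10,9)_16 → 10² + 9² = 181  — 181 already appeared earlier.

181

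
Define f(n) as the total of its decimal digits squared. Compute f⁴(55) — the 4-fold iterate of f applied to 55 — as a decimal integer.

55 → 5² + 5² = 50
50 → 5² + 0² = 25
25 → 2² + 5² = 29
29 → 2² + 9² = 85

85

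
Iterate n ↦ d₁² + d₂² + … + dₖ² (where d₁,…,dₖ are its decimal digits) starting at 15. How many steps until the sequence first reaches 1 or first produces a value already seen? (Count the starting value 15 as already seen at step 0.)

15 → 1² + 5² = 1 + 25 = 26
26 → 2² + 6² = 4 + 36 = 40
40 → 4² + 0² = 16 + 0 = 16
16 → 1² + 6² = 1 + 36 = 37
37 → 3² + 7² = 9 + 49 = 58
58 → 5² + 8² = 25 + 64 = 89
89 → 8² + 9² = 64 + 81 = 145
145 → 1² + 4² + 5² = 1 + 16 + 25 = 42
42 → 4² + 2² = 16 + 4 = 20
20 → 2² + 0² = 4 + 0 = 4
4 → 4² = 16  — 16 repeats.
That took 11 steps.

11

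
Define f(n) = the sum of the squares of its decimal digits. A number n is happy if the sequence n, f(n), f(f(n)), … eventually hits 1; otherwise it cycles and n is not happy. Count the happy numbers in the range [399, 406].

399: 399 → 171 → 51 → 26 → 40 → 16 → 37 → 58 → 89 → 145 → 42 → 20 → 4 → 16  — not happy
400: 400 → 16 → 37 → 58 → 89 → 145 → 42 → 20 → 4 → 16  — not happy
401: 401 → 17 → 50 → 25 → 29 → 85 → 89 → 145 → 42 → 20 → 4 → 16 → 37 → 58 → 89  — not happy
402: 402 → 20 → 4 → 16 → 37 → 58 → 89 → 145 → 42 → 20  — not happy
403: 403 → 25 → 29 → 85 → 89 → 145 → 42 → 20 → 4 → 16 → 37 → 58 → 89  — not happy
404: 404 → 32 → 13 → 10 → 1  — happy
405: 405 → 41 → 17 → 50 → 25 → 29 → 85 → 89 → 145 → 42 → 20 → 4 → 16 → 37 → 58 → 89  — not happy
406: 406 → 52 → 29 → 85 → 89 → 145 → 42 → 20 → 4 → 16 → 37 → 58 → 89  — not happy
happy: 404

1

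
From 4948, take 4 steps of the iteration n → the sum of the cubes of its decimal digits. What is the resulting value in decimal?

4948 → 4³ + 9³ + 4³ + 8³ = 64 + 729 + 64 + 512 = 1369
1369 → 1³ + 3³ + 6³ + 9³ = 1 + 27 + 216 + 729 = 973
973 → 9³ + 7³ + 3³ = 729 + 343 + 27 = 1099
1099 → 1³ + 0³ + 9³ + 9³ = 1 + 0 + 729 + 729 = 1459

1459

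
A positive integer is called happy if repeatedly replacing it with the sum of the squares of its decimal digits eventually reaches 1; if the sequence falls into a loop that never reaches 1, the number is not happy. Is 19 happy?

happy

19 → 1² + 9² = 82
82 → 8² + 2² = 68
68 → 6² + 8² = 100
100 → 1² + 0² + 0² = 1  — reached 1.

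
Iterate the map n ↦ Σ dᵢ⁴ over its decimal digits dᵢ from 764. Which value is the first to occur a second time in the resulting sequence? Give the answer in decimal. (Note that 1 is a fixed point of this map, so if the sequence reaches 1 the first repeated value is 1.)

13139

764 → 7⁴ + 6⁴ + 4⁴ = 2401 + 1296 + 256 = 3953
3953 → 3⁴ + 9⁴ + 5⁴ + 3⁴ = 81 + 6561 + 625 + 81 = 7348
7348 → 7⁴ + 3⁴ + 4⁴ + 8⁴ = 2401 + 81 + 256 + 4096 = 6834
6834 → 6⁴ + 8⁴ + 3⁴ + 4⁴ = 1296 + 4096 + 81 + 256 = 5729
5729 → 5⁴ + 7⁴ + 2⁴ + 9⁴ = 625 + 2401 + 16 + 6561 = 9603
9603 → 9⁴ + 6⁴ + 0⁴ + 3⁴ = 6561 + 1296 + 0 + 81 = 7938
7938 → 7⁴ + 9⁴ + 3⁴ + 8⁴ = 2401 + 6561 + 81 + 4096 = 13139
13139 → 1⁴ + 3⁴ + 1⁴ + 3⁴ + 9⁴ = 1 + 81 + 1 + 81 + 6561 = 6725
6725 → 6⁴ + 7⁴ + 2⁴ + 5⁴ = 1296 + 2401 + 16 + 625 = 4338
4338 → 4⁴ + 3⁴ + 3⁴ + 8⁴ = 256 + 81 + 81 + 4096 = 4514
4514 → 4⁴ + 5⁴ + 1⁴ + 4⁴ = 256 + 625 + 1 + 256 = 1138
1138 → 1⁴ + 1⁴ + 3⁴ + 8⁴ = 1 + 1 + 81 + 4096 = 4179
4179 → 4⁴ + 1⁴ + 7⁴ + 9⁴ = 256 + 1 + 2401 + 6561 = 9219
9219 → 9⁴ + 2⁴ + 1⁴ + 9⁴ = 6561 + 16 + 1 + 6561 = 13139  — 13139 already appeared earlier.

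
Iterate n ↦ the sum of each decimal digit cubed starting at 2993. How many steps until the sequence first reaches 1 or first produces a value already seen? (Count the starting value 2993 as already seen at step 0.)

9

2993 → 2³ + 9³ + 9³ + 3³ = 8 + 729 + 729 + 27 = 1493
1493 → 1³ + 4³ + 9³ + 3³ = 1 + 64 + 729 + 27 = 821
821 → 8³ + 2³ + 1³ = 512 + 8 + 1 = 521
521 → 5³ + 2³ + 1³ = 125 + 8 + 1 = 134
134 → 1³ + 3³ + 4³ = 1 + 27 + 64 = 92
92 → 9³ + 2³ = 729 + 8 = 737
737 → 7³ + 3³ + 7³ = 343 + 27 + 343 = 713
713 → 7³ + 1³ + 3³ = 343 + 1 + 27 = 371
371 → 3³ + 7³ + 1³ = 27 + 343 + 1 = 371  — 371 repeats.
That took 9 steps.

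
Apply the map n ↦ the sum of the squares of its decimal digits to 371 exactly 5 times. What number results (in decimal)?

89

371 → 3² + 7² + 1² = 9 + 49 + 1 = 59
59 → 5² + 9² = 25 + 81 = 106
106 → 1² + 0² + 6² = 1 + 0 + 36 = 37
37 → 3² + 7² = 9 + 49 = 58
58 → 5² + 8² = 25 + 64 = 89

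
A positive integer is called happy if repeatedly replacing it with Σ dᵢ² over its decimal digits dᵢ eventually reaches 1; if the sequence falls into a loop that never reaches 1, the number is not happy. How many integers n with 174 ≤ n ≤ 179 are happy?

174: 174 → 66 → 72 → 53 → 34 → 25 → 29 → 85 → 89 → 145 → 42 → 20 → 4 → 16 → 37 → 58 → 89  (repeats 89)
175: 175 → 75 → 74 → 65 → 61 → 37 → 58 → 89 → 145 → 42 → 20 → 4 → 16 → 37  (repeats 37)
176: 176 → 86 → 100 → 1  (reaches 1)
177: 177 → 99 → 162 → 41 → 17 → 50 → 25 → 29 → 85 → 89 → 145 → 42 → 20 → 4 → 16 → 37 → 58 → 89  (repeats 89)
178: 178 → 114 → 18 → 65 → 61 → 37 → 58 → 89 → 145 → 42 → 20 → 4 → 16 → 37  (repeats 37)
179: 179 → 131 → 11 → 2 → 4 → 16 → 37 → 58 → 89 → 145 → 42 → 20 → 4  (repeats 4)
happy: 176

1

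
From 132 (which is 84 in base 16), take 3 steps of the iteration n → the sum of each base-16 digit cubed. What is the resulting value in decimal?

576

132 = (8,4)_16 → 8³ + 4³ = 576
576 = (2,4,0)_16 → 2³ + 4³ + 0³ = 72
72 = (4,8)_16 → 4³ + 8³ = 576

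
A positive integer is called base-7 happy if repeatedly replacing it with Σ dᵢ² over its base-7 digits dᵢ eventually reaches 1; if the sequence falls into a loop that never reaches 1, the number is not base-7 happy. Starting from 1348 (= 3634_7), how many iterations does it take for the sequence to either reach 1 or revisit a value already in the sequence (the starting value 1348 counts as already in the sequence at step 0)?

1348 = (3,6,3,4)_7 → 70
70 = (1,3,0)_7 → 10
10 = (1,3)_7 → 10  — 10 repeats.
That took 3 steps.

3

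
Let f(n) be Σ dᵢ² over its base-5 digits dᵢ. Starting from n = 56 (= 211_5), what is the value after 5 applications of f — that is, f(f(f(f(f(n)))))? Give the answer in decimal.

10

56 = (2,1,1)_5 → 2² + 1² + 1² = 6
6 = (1,1)_5 → 1² + 1² = 2
2 = (2)_5 → 2² = 4
4 = (4)_5 → 4² = 16
16 = (3,1)_5 → 3² + 1² = 10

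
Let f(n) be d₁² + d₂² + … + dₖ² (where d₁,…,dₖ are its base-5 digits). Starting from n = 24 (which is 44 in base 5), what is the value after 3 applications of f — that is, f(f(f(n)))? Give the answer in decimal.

2

24 = (4,4)_5 → 4² + 4² = 16 + 16 = 32
32 = (1,1,2)_5 → 1² + 1² + 2² = 1 + 1 + 4 = 6
6 = (1,1)_5 → 1² + 1² = 1 + 1 = 2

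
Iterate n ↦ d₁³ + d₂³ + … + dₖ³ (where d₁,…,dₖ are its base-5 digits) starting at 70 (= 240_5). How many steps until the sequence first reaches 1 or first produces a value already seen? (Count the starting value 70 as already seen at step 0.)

4

70 = (2,4,0)_5 → 2³ + 4³ + 0³ = 8 + 64 + 0 = 72
72 = (2,4,2)_5 → 2³ + 4³ + 2³ = 8 + 64 + 8 = 80
80 = (3,1,0)_5 → 3³ + 1³ + 0³ = 27 + 1 + 0 = 28
28 = (1,0,3)_5 → 1³ + 0³ + 3³ = 1 + 0 + 27 = 28  — 28 repeats.
That took 4 steps.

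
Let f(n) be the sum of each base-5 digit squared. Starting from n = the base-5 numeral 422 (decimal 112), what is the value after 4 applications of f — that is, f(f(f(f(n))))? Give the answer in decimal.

2

112 = (4,2,2)_5 → 4² + 2² + 2² = 16 + 4 + 4 = 24
24 = (4,4)_5 → 4² + 4² = 16 + 16 = 32
32 = (1,1,2)_5 → 1² + 1² + 2² = 1 + 1 + 4 = 6
6 = (1,1)_5 → 1² + 1² = 1 + 1 = 2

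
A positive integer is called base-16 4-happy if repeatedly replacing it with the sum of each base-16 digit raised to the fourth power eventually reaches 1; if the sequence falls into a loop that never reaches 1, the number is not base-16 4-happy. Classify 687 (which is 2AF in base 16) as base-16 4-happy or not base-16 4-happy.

687 = (2,10,15)_16 → 2⁴ + 10⁴ + 15⁴ = 16 + 10000 + 50625 = 60641
60641 = (14,12,14,1)_16 → 14⁴ + 12⁴ + 14⁴ + 1⁴ = 38416 + 20736 + 38416 + 1 = 97569
97569 = (1,7,13,2,1)_16 → 1⁴ + 7⁴ + 13⁴ + 2⁴ + 1⁴ = 1 + 2401 + 28561 + 16 + 1 = 30980
30980 = (7,9,0,4)_16 → 7⁴ + 9⁴ + 0⁴ + 4⁴ = 2401 + 6561 + 0 + 256 = 9218
9218 = (2,4,0,2)_16 → 2⁴ + 4⁴ + 0⁴ + 2⁴ = 16 + 256 + 0 + 16 = 288
288 = (1,2,0)_16 → 1⁴ + 2⁴ + 0⁴ = 1 + 16 + 0 = 17
17 = (1,1)_16 → 1⁴ + 1⁴ = 1 + 1 = 2
2 = (2)_16 → 2⁴ = 16
16 = (1,0)_16 → 1⁴ + 0⁴ = 1 + 0 = 1  — reached 1.

base-16 4-happy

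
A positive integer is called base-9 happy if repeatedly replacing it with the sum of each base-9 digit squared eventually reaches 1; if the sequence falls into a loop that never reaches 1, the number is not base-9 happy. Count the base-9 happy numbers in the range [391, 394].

391: 391 → 81 → 1  (reaches 1)
392: 392 → 90 → 2 → 4 → 16 → 50 → 50  (repeats 50)
393: 393 → 101 → 9 → 1  (reaches 1)
394: 394 → 114 → 46 → 26 → 68 → 74 → 68  (repeats 68)
base-9 happy: 391, 393

2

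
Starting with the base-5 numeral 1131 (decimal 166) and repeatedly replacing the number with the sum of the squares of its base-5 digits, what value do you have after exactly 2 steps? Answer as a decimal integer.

8

166 = (1,1,3,1)_5 → 1² + 1² + 3² + 1² = 12
12 = (2,2)_5 → 2² + 2² = 8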